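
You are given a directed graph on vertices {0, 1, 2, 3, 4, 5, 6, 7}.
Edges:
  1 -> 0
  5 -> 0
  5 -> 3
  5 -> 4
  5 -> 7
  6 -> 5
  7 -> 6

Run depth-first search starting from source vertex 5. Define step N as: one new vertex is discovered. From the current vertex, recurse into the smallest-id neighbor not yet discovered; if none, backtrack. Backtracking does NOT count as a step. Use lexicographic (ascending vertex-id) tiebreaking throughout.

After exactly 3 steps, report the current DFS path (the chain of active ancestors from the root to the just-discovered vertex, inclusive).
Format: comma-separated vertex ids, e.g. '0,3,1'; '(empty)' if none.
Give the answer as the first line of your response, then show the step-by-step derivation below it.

5,3

step 1: discover 5; path=5; order=5
step 2: discover 0; path=5>0; order=5,0
step 3: discover 3; path=5>3; order=5,0,3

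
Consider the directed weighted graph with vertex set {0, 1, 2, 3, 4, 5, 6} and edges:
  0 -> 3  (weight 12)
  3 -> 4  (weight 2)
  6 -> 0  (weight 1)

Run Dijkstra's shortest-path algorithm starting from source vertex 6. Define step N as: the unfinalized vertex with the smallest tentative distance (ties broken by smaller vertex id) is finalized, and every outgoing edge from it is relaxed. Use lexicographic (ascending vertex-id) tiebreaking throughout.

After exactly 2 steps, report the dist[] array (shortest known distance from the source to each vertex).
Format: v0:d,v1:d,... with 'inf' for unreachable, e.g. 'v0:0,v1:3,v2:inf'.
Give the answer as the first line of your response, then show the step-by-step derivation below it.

v0:1,v1:inf,v2:inf,v3:13,v4:inf,v5:inf,v6:0

step 1: dist = v0:1,v1:inf,v2:inf,v3:inf,v4:inf,v5:inf,v6:0
step 2: dist = v0:1,v1:inf,v2:inf,v3:13,v4:inf,v5:inf,v6:0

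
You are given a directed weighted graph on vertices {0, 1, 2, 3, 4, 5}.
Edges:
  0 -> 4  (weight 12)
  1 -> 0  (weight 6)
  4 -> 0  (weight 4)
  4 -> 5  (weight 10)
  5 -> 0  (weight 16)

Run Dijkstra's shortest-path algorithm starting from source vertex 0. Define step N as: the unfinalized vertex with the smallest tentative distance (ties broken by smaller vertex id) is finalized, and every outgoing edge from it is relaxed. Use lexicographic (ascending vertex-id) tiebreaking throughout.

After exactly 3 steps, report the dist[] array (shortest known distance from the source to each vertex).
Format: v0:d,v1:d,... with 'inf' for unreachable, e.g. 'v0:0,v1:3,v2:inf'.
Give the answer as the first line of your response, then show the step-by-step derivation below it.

v0:0,v1:inf,v2:inf,v3:inf,v4:12,v5:22

step 1: dist = v0:0,v1:inf,v2:inf,v3:inf,v4:12,v5:inf
step 2: dist = v0:0,v1:inf,v2:inf,v3:inf,v4:12,v5:22
step 3: dist = v0:0,v1:inf,v2:inf,v3:inf,v4:12,v5:22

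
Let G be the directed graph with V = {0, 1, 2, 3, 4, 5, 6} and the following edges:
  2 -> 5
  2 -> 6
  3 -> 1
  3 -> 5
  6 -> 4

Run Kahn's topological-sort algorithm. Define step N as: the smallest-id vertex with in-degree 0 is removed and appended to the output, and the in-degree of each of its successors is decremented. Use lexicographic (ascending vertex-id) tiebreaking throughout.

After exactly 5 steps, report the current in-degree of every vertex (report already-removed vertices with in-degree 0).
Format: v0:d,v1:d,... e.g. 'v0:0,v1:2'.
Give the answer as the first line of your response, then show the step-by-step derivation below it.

v0:0,v1:0,v2:0,v3:0,v4:1,v5:0,v6:0

step 1: output 0; order=[0]; indeg=(0,1,0,0,1,2,1)
step 2: output 2; order=[0,2]; indeg=(0,1,0,0,1,1,0)
step 3: output 3; order=[0,2,3]; indeg=(0,0,0,0,1,0,0)
step 4: output 1; order=[0,2,3,1]; indeg=(0,0,0,0,1,0,0)
step 5: output 5; order=[0,2,3,1,5]; indeg=(0,0,0,0,1,0,0)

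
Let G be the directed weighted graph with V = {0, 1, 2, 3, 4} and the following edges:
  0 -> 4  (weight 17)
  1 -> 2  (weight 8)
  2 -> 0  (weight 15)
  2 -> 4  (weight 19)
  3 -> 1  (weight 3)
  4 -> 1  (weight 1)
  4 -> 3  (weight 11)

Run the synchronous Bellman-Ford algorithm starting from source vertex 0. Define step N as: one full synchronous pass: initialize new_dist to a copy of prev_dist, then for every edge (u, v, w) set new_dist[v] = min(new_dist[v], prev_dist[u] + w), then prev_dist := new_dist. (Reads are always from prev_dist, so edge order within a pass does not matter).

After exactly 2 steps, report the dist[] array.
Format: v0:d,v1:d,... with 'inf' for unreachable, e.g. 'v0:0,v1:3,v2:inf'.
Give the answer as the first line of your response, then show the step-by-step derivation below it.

v0:0,v1:18,v2:inf,v3:28,v4:17

step 1: dist = v0:0,v1:inf,v2:inf,v3:inf,v4:17
step 2: dist = v0:0,v1:18,v2:inf,v3:28,v4:17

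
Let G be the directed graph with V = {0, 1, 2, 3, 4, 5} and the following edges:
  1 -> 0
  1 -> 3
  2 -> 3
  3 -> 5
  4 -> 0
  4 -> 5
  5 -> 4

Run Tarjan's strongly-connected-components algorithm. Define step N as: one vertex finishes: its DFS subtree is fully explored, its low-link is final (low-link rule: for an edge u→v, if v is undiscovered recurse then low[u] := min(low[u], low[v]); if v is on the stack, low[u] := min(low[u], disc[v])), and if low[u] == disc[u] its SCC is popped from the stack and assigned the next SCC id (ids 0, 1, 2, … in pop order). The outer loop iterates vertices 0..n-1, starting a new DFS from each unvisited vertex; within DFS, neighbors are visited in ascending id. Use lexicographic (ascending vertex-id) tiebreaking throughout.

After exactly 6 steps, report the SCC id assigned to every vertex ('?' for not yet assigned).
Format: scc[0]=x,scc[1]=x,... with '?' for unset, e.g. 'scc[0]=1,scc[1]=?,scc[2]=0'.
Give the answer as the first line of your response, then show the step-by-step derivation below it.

scc[0]=0,scc[1]=3,scc[2]=4,scc[3]=2,scc[4]=1,scc[5]=1

step 1: low=(low[0]=0,low[1]=?,low[2]=?,low[3]=?,low[4]=?,low[5]=?); scc=(scc[0]=0,scc[1]=?,scc[2]=?,scc[3]=?,scc[4]=?,scc[5]=?)
step 2: low=(low[0]=0,low[1]=1,low[2]=?,low[3]=2,low[4]=3,low[5]=3); scc=(scc[0]=0,scc[1]=?,scc[2]=?,scc[3]=?,scc[4]=?,scc[5]=?)
step 3: low=(low[0]=0,low[1]=1,low[2]=?,low[3]=2,low[4]=3,low[5]=3); scc=(scc[0]=0,scc[1]=?,scc[2]=?,scc[3]=?,scc[4]=1,scc[5]=1)
step 4: low=(low[0]=0,low[1]=1,low[2]=?,low[3]=2,low[4]=3,low[5]=3); scc=(scc[0]=0,scc[1]=?,scc[2]=?,scc[3]=2,scc[4]=1,scc[5]=1)
step 5: low=(low[0]=0,low[1]=1,low[2]=?,low[3]=2,low[4]=3,low[5]=3); scc=(scc[0]=0,scc[1]=3,scc[2]=?,scc[3]=2,scc[4]=1,scc[5]=1)
step 6: low=(low[0]=0,low[1]=1,low[2]=5,low[3]=2,low[4]=3,low[5]=3); scc=(scc[0]=0,scc[1]=3,scc[2]=4,scc[3]=2,scc[4]=1,scc[5]=1)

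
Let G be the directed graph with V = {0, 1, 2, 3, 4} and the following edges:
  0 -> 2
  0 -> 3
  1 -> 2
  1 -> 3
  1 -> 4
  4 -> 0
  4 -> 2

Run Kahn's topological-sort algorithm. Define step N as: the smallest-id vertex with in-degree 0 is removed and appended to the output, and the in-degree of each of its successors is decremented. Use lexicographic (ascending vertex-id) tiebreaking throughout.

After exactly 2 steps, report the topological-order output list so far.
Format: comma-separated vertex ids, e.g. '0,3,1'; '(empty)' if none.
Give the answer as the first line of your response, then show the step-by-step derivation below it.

1,4

step 1: output 1; order=[1]; indeg=(1,0,2,1,0)
step 2: output 4; order=[1,4]; indeg=(0,0,1,1,0)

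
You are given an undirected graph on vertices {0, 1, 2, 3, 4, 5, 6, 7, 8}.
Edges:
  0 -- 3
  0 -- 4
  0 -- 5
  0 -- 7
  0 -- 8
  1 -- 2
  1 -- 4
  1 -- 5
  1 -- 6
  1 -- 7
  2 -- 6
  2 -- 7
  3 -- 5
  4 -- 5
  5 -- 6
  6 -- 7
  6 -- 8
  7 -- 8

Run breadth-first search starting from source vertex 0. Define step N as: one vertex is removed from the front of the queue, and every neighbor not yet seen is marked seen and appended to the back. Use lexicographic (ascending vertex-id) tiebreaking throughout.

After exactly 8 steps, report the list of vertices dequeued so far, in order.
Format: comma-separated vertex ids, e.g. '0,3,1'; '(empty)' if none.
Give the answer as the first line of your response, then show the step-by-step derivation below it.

0,3,4,5,7,8,1,6

step 1: dequeue 0; queue=[3,4,5,7,8]; order=0
step 2: dequeue 3; queue=[4,5,7,8]; order=0,3
step 3: dequeue 4; queue=[5,7,8,1]; order=0,3,4
step 4: dequeue 5; queue=[7,8,1,6]; order=0,3,4,5
step 5: dequeue 7; queue=[8,1,6,2]; order=0,3,4,5,7
step 6: dequeue 8; queue=[1,6,2]; order=0,3,4,5,7,8
step 7: dequeue 1; queue=[6,2]; order=0,3,4,5,7,8,1
step 8: dequeue 6; queue=[2]; order=0,3,4,5,7,8,1,6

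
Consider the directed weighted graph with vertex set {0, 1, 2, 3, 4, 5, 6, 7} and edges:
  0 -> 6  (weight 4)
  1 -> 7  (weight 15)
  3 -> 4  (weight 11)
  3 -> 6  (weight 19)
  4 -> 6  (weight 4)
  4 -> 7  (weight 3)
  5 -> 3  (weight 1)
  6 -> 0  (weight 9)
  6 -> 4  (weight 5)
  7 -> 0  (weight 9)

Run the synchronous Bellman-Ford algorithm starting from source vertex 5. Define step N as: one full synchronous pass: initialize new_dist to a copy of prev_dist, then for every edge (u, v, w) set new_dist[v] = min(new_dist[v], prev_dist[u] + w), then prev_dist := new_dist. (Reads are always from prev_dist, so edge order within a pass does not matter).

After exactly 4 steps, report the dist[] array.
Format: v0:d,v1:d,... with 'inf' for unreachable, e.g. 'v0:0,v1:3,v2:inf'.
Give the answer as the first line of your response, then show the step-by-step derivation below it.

v0:24,v1:inf,v2:inf,v3:1,v4:12,v5:0,v6:16,v7:15

step 1: dist = v0:inf,v1:inf,v2:inf,v3:1,v4:inf,v5:0,v6:inf,v7:inf
step 2: dist = v0:inf,v1:inf,v2:inf,v3:1,v4:12,v5:0,v6:20,v7:inf
step 3: dist = v0:29,v1:inf,v2:inf,v3:1,v4:12,v5:0,v6:16,v7:15
step 4: dist = v0:24,v1:inf,v2:inf,v3:1,v4:12,v5:0,v6:16,v7:15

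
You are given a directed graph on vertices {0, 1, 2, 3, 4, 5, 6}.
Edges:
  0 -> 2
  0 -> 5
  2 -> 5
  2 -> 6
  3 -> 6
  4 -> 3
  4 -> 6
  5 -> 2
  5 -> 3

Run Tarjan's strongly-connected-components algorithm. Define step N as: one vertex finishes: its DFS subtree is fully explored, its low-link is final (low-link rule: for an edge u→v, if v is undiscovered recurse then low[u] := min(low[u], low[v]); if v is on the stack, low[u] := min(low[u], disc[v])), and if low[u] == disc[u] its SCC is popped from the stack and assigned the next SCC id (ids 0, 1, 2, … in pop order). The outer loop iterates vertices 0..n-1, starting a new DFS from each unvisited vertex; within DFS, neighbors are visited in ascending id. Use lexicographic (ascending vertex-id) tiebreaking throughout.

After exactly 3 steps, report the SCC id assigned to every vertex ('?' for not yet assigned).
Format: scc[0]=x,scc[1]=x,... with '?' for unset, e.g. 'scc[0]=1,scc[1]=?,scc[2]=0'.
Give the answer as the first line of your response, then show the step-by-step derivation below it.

scc[0]=?,scc[1]=?,scc[2]=?,scc[3]=1,scc[4]=?,scc[5]=?,scc[6]=0

step 1: low=(low[0]=0,low[1]=?,low[2]=1,low[3]=3,low[4]=?,low[5]=1,low[6]=4); scc=(scc[0]=?,scc[1]=?,scc[2]=?,scc[3]=?,scc[4]=?,scc[5]=?,scc[6]=0)
step 2: low=(low[0]=0,low[1]=?,low[2]=1,low[3]=3,low[4]=?,low[5]=1,low[6]=4); scc=(scc[0]=?,scc[1]=?,scc[2]=?,scc[3]=1,scc[4]=?,scc[5]=?,scc[6]=0)
step 3: low=(low[0]=0,low[1]=?,low[2]=1,low[3]=3,low[4]=?,low[5]=1,low[6]=4); scc=(scc[0]=?,scc[1]=?,scc[2]=?,scc[3]=1,scc[4]=?,scc[5]=?,scc[6]=0)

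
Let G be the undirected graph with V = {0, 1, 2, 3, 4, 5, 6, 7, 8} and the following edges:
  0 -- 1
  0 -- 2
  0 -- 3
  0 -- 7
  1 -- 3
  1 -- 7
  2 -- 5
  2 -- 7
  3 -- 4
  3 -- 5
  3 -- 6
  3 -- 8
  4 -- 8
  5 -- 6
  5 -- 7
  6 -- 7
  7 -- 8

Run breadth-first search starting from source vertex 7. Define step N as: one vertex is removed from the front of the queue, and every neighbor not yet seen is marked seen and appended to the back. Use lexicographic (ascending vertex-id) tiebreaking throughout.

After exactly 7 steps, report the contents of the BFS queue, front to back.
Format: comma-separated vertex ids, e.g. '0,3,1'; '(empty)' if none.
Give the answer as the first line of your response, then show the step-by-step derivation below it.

3,4

step 1: dequeue 7; queue=[0,1,2,5,6,8]; order=7
step 2: dequeue 0; queue=[1,2,5,6,8,3]; order=7,0
step 3: dequeue 1; queue=[2,5,6,8,3]; order=7,0,1
step 4: dequeue 2; queue=[5,6,8,3]; order=7,0,1,2
step 5: dequeue 5; queue=[6,8,3]; order=7,0,1,2,5
step 6: dequeue 6; queue=[8,3]; order=7,0,1,2,5,6
step 7: dequeue 8; queue=[3,4]; order=7,0,1,2,5,6,8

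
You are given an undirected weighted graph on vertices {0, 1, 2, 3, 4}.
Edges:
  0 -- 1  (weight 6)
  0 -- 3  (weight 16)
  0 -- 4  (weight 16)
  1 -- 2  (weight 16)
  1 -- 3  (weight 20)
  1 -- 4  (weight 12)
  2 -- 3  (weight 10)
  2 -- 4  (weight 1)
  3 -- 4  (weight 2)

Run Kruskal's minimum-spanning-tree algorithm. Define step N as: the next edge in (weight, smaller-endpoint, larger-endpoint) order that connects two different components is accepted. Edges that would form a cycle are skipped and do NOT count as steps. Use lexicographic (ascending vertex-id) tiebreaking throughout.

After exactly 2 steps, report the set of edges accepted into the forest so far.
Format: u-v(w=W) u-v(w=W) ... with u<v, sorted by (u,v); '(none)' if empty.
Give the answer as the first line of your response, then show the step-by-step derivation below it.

2-4(w=1) 3-4(w=2)

step 1: add edge 2-4 (w=1); MST = {2-4(w=1)}
step 2: add edge 3-4 (w=2); MST = {2-4(w=1) 3-4(w=2)}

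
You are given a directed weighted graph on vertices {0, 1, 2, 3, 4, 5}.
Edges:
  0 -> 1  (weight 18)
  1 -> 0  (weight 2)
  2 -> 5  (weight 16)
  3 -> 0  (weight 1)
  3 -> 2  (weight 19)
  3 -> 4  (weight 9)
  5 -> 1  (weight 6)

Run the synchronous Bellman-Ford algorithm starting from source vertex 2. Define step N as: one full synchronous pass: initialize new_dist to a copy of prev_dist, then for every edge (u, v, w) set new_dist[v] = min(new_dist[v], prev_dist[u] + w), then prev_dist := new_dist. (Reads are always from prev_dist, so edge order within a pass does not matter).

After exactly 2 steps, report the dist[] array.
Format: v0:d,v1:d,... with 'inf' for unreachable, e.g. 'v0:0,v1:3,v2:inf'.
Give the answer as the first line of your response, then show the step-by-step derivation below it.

v0:inf,v1:22,v2:0,v3:inf,v4:inf,v5:16

step 1: dist = v0:inf,v1:inf,v2:0,v3:inf,v4:inf,v5:16
step 2: dist = v0:inf,v1:22,v2:0,v3:inf,v4:inf,v5:16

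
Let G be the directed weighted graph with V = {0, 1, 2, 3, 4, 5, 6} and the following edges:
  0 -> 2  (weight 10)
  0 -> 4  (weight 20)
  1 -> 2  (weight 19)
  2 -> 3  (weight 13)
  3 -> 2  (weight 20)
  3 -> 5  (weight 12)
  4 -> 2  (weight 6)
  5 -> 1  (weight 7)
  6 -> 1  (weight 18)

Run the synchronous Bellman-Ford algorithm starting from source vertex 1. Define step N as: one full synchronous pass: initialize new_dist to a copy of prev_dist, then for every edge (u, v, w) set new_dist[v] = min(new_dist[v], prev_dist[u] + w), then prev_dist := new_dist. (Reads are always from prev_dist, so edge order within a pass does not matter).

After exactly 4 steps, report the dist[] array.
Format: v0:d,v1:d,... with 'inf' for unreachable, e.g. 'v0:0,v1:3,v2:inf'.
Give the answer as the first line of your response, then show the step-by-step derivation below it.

v0:inf,v1:0,v2:19,v3:32,v4:inf,v5:44,v6:inf

step 1: dist = v0:inf,v1:0,v2:19,v3:inf,v4:inf,v5:inf,v6:inf
step 2: dist = v0:inf,v1:0,v2:19,v3:32,v4:inf,v5:inf,v6:inf
step 3: dist = v0:inf,v1:0,v2:19,v3:32,v4:inf,v5:44,v6:inf
step 4: dist = v0:inf,v1:0,v2:19,v3:32,v4:inf,v5:44,v6:inf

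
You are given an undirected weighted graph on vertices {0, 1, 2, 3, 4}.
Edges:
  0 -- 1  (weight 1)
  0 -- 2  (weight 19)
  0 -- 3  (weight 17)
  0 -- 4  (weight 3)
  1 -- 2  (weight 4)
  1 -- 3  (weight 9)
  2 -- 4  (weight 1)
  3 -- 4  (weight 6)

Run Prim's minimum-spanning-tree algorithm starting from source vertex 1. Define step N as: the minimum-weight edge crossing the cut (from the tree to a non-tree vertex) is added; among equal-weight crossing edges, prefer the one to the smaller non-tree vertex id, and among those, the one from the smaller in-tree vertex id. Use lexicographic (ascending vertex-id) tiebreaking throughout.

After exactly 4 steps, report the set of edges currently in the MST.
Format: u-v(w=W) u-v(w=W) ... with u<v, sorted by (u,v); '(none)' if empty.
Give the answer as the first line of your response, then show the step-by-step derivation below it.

0-1(w=1) 0-4(w=3) 2-4(w=1) 3-4(w=6)

step 1: add edge 0-1 (w=1); MST = {0-1(w=1)}
step 2: add edge 0-4 (w=3); MST = {0-1(w=1) 0-4(w=3)}
step 3: add edge 2-4 (w=1); MST = {0-1(w=1) 0-4(w=3) 2-4(w=1)}
step 4: add edge 3-4 (w=6); MST = {0-1(w=1) 0-4(w=3) 2-4(w=1) 3-4(w=6)}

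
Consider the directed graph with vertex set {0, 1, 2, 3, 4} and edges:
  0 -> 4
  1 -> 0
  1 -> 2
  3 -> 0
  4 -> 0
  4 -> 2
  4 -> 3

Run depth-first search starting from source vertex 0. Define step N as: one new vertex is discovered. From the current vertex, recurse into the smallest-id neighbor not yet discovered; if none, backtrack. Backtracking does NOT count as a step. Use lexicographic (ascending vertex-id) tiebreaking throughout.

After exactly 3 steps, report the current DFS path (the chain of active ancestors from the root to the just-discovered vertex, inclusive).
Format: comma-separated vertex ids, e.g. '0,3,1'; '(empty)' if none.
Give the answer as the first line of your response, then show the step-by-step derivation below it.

0,4,2

step 1: discover 0; path=0; order=0
step 2: discover 4; path=0>4; order=0,4
step 3: discover 2; path=0>4>2; order=0,4,2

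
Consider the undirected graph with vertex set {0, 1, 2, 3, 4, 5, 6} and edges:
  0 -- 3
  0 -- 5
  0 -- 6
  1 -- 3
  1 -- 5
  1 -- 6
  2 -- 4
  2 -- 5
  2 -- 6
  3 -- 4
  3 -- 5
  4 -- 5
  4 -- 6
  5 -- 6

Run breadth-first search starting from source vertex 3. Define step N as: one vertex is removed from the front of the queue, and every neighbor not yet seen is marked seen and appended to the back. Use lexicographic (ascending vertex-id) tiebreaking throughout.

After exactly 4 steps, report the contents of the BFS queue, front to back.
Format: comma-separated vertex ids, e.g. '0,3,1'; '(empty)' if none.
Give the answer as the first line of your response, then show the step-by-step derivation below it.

5,6,2

step 1: dequeue 3; queue=[0,1,4,5]; order=3
step 2: dequeue 0; queue=[1,4,5,6]; order=3,0
step 3: dequeue 1; queue=[4,5,6]; order=3,0,1
step 4: dequeue 4; queue=[5,6,2]; order=3,0,1,4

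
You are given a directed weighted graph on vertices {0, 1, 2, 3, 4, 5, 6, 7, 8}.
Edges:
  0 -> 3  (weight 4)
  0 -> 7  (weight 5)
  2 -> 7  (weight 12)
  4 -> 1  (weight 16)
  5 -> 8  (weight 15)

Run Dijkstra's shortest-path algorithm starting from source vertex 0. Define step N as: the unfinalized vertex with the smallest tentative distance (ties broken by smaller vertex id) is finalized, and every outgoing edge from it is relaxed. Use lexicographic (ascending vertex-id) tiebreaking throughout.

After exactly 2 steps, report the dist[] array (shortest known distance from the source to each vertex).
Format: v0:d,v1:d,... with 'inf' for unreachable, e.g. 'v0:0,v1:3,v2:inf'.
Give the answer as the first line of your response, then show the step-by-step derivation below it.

v0:0,v1:inf,v2:inf,v3:4,v4:inf,v5:inf,v6:inf,v7:5,v8:inf

step 1: dist = v0:0,v1:inf,v2:inf,v3:4,v4:inf,v5:inf,v6:inf,v7:5,v8:inf
step 2: dist = v0:0,v1:inf,v2:inf,v3:4,v4:inf,v5:inf,v6:inf,v7:5,v8:inf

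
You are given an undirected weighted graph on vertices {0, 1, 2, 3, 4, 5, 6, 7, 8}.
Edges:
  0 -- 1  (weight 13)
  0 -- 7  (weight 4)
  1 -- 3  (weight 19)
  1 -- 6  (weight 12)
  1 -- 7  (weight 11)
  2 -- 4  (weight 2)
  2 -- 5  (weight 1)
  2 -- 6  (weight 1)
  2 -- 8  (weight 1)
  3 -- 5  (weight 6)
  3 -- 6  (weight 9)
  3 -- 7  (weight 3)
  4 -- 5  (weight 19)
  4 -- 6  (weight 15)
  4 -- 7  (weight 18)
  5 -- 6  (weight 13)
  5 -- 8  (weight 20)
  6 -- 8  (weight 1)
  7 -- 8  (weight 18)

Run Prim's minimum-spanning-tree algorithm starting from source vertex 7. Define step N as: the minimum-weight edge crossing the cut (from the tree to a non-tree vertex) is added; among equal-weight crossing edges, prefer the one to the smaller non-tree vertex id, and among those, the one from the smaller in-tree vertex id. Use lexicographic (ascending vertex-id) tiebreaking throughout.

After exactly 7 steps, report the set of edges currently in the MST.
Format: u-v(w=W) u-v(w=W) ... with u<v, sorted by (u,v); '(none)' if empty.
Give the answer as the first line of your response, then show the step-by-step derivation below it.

0-7(w=4) 2-4(w=2) 2-5(w=1) 2-6(w=1) 2-8(w=1) 3-5(w=6) 3-7(w=3)

step 1: add edge 3-7 (w=3); MST = {3-7(w=3)}
step 2: add edge 0-7 (w=4); MST = {0-7(w=4) 3-7(w=3)}
step 3: add edge 3-5 (w=6); MST = {0-7(w=4) 3-5(w=6) 3-7(w=3)}
step 4: add edge 2-5 (w=1); MST = {0-7(w=4) 2-5(w=1) 3-5(w=6) 3-7(w=3)}
step 5: add edge 2-6 (w=1); MST = {0-7(w=4) 2-5(w=1) 2-6(w=1) 3-5(w=6) 3-7(w=3)}
step 6: add edge 2-8 (w=1); MST = {0-7(w=4) 2-5(w=1) 2-6(w=1) 2-8(w=1) 3-5(w=6) 3-7(w=3)}
step 7: add edge 2-4 (w=2); MST = {0-7(w=4) 2-4(w=2) 2-5(w=1) 2-6(w=1) 2-8(w=1) 3-5(w=6) 3-7(w=3)}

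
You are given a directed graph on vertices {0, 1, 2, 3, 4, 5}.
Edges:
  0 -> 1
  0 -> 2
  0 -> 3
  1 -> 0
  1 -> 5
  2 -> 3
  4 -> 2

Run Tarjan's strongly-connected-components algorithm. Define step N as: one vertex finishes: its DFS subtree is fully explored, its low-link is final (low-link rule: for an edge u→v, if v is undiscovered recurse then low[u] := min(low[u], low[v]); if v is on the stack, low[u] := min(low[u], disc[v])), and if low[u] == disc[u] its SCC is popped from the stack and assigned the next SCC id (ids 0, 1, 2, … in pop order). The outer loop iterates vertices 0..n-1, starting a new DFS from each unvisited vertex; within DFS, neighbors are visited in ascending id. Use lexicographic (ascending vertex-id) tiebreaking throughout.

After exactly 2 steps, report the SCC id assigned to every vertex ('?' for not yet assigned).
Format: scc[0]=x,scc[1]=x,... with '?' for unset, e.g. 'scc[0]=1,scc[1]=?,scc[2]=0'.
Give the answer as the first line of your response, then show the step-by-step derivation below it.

scc[0]=?,scc[1]=?,scc[2]=?,scc[3]=?,scc[4]=?,scc[5]=0

step 1: low=(low[0]=0,low[1]=0,low[2]=?,low[3]=?,low[4]=?,low[5]=2); scc=(scc[0]=?,scc[1]=?,scc[2]=?,scc[3]=?,scc[4]=?,scc[5]=0)
step 2: low=(low[0]=0,low[1]=0,low[2]=?,low[3]=?,low[4]=?,low[5]=2); scc=(scc[0]=?,scc[1]=?,scc[2]=?,scc[3]=?,scc[4]=?,scc[5]=0)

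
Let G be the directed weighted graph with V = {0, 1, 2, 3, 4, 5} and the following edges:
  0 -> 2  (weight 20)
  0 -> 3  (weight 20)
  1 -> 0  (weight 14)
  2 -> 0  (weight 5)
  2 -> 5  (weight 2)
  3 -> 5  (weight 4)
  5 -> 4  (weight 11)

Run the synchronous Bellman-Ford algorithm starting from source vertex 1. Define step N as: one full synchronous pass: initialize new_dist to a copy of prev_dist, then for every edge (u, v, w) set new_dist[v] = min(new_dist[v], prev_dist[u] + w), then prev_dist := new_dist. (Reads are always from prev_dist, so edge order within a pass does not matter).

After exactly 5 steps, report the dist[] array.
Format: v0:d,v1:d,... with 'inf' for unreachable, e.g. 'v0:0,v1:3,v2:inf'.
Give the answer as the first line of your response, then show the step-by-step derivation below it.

v0:14,v1:0,v2:34,v3:34,v4:47,v5:36

step 1: dist = v0:14,v1:0,v2:inf,v3:inf,v4:inf,v5:inf
step 2: dist = v0:14,v1:0,v2:34,v3:34,v4:inf,v5:inf
step 3: dist = v0:14,v1:0,v2:34,v3:34,v4:inf,v5:36
step 4: dist = v0:14,v1:0,v2:34,v3:34,v4:47,v5:36
step 5: dist = v0:14,v1:0,v2:34,v3:34,v4:47,v5:36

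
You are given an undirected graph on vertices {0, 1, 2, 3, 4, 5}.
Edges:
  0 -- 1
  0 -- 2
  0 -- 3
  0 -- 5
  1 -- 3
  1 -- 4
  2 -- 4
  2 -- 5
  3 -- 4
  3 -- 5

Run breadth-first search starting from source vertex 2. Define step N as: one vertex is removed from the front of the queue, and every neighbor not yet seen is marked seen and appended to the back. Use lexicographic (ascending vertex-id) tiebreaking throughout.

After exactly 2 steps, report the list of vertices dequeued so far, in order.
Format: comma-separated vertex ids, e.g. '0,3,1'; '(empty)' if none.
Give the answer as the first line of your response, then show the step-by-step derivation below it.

2,0

step 1: dequeue 2; queue=[0,4,5]; order=2
step 2: dequeue 0; queue=[4,5,1,3]; order=2,0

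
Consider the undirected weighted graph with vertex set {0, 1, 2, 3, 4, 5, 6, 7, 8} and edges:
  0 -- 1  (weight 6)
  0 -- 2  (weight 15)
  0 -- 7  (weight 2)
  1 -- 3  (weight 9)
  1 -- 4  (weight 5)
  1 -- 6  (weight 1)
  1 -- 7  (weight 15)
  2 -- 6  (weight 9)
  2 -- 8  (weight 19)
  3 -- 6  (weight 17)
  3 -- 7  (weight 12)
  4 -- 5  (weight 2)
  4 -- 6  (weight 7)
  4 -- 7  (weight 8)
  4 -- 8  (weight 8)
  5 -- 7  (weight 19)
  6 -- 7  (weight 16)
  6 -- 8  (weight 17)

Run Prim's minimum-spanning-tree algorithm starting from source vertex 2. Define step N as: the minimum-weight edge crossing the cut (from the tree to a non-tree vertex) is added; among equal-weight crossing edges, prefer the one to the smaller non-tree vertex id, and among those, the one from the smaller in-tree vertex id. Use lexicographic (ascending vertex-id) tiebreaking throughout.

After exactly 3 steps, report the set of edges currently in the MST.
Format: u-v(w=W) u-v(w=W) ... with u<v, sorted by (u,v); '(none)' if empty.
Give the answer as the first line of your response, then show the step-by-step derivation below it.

1-4(w=5) 1-6(w=1) 2-6(w=9)

step 1: add edge 2-6 (w=9); MST = {2-6(w=9)}
step 2: add edge 1-6 (w=1); MST = {1-6(w=1) 2-6(w=9)}
step 3: add edge 1-4 (w=5); MST = {1-4(w=5) 1-6(w=1) 2-6(w=9)}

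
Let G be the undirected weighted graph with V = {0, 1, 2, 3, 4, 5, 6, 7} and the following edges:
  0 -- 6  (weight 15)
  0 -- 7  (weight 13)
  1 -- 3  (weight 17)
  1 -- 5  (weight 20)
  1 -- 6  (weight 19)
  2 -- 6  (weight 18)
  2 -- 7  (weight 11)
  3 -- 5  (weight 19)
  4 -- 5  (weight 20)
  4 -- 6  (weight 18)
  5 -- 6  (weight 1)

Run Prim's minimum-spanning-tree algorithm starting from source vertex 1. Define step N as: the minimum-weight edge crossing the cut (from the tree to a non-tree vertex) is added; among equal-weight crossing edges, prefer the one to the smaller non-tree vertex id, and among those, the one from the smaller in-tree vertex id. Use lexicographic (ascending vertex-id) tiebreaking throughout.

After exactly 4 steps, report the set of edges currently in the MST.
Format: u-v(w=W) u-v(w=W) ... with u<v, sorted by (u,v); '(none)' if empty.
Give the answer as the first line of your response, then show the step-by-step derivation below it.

0-6(w=15) 1-3(w=17) 3-5(w=19) 5-6(w=1)

step 1: add edge 1-3 (w=17); MST = {1-3(w=17)}
step 2: add edge 3-5 (w=19); MST = {1-3(w=17) 3-5(w=19)}
step 3: add edge 5-6 (w=1); MST = {1-3(w=17) 3-5(w=19) 5-6(w=1)}
step 4: add edge 0-6 (w=15); MST = {0-6(w=15) 1-3(w=17) 3-5(w=19) 5-6(w=1)}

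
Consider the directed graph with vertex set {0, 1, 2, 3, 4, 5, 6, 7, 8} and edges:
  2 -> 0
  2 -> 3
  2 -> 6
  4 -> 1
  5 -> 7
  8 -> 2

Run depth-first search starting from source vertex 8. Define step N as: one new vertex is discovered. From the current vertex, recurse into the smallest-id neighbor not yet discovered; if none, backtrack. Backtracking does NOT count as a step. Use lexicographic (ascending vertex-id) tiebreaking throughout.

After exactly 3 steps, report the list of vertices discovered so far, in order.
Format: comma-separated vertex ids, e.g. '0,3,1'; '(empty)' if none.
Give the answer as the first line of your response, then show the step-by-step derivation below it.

8,2,0

step 1: discover 8; path=8; order=8
step 2: discover 2; path=8>2; order=8,2
step 3: discover 0; path=8>2>0; order=8,2,0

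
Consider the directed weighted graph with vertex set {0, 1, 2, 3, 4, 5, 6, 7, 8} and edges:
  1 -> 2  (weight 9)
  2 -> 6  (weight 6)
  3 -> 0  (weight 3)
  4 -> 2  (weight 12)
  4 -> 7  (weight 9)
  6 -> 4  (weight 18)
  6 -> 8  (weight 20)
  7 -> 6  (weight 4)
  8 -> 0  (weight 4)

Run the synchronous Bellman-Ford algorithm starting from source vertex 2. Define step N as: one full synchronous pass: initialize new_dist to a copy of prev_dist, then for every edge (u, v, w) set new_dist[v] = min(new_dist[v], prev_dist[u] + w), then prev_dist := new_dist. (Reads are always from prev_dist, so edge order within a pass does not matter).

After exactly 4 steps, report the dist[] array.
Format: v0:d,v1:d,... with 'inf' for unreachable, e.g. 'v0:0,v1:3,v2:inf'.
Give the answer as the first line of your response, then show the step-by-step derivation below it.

v0:30,v1:inf,v2:0,v3:inf,v4:24,v5:inf,v6:6,v7:33,v8:26

step 1: dist = v0:inf,v1:inf,v2:0,v3:inf,v4:inf,v5:inf,v6:6,v7:inf,v8:inf
step 2: dist = v0:inf,v1:inf,v2:0,v3:inf,v4:24,v5:inf,v6:6,v7:inf,v8:26
step 3: dist = v0:30,v1:inf,v2:0,v3:inf,v4:24,v5:inf,v6:6,v7:33,v8:26
step 4: dist = v0:30,v1:inf,v2:0,v3:inf,v4:24,v5:inf,v6:6,v7:33,v8:26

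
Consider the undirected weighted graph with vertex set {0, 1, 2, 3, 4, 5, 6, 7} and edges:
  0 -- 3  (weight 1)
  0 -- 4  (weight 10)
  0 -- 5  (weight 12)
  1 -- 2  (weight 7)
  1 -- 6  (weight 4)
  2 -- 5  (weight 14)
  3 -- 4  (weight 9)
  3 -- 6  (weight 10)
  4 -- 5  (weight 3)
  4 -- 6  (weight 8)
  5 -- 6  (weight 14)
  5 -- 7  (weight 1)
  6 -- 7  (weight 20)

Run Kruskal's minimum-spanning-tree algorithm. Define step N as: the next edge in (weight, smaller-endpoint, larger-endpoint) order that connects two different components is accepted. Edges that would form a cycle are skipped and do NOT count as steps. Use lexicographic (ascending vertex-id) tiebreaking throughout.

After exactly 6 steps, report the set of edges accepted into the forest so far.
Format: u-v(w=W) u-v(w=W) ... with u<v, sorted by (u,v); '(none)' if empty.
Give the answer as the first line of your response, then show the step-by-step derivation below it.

0-3(w=1) 1-2(w=7) 1-6(w=4) 4-5(w=3) 4-6(w=8) 5-7(w=1)

step 1: add edge 0-3 (w=1); MST = {0-3(w=1)}
step 2: add edge 5-7 (w=1); MST = {0-3(w=1) 5-7(w=1)}
step 3: add edge 4-5 (w=3); MST = {0-3(w=1) 4-5(w=3) 5-7(w=1)}
step 4: add edge 1-6 (w=4); MST = {0-3(w=1) 1-6(w=4) 4-5(w=3) 5-7(w=1)}
step 5: add edge 1-2 (w=7); MST = {0-3(w=1) 1-2(w=7) 1-6(w=4) 4-5(w=3) 5-7(w=1)}
step 6: add edge 4-6 (w=8); MST = {0-3(w=1) 1-2(w=7) 1-6(w=4) 4-5(w=3) 4-6(w=8) 5-7(w=1)}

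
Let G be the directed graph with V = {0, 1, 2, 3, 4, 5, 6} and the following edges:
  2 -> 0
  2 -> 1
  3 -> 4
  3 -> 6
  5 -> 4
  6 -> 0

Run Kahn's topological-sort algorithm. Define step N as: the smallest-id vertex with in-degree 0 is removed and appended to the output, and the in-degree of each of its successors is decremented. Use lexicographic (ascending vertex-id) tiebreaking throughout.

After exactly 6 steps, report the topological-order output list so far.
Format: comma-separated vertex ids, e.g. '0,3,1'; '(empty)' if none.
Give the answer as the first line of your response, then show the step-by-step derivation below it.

2,1,3,5,4,6

step 1: output 2; order=[2]; indeg=(1,0,0,0,2,0,1)
step 2: output 1; order=[2,1]; indeg=(1,0,0,0,2,0,1)
step 3: output 3; order=[2,1,3]; indeg=(1,0,0,0,1,0,0)
step 4: output 5; order=[2,1,3,5]; indeg=(1,0,0,0,0,0,0)
step 5: output 4; order=[2,1,3,5,4]; indeg=(1,0,0,0,0,0,0)
step 6: output 6; order=[2,1,3,5,4,6]; indeg=(0,0,0,0,0,0,0)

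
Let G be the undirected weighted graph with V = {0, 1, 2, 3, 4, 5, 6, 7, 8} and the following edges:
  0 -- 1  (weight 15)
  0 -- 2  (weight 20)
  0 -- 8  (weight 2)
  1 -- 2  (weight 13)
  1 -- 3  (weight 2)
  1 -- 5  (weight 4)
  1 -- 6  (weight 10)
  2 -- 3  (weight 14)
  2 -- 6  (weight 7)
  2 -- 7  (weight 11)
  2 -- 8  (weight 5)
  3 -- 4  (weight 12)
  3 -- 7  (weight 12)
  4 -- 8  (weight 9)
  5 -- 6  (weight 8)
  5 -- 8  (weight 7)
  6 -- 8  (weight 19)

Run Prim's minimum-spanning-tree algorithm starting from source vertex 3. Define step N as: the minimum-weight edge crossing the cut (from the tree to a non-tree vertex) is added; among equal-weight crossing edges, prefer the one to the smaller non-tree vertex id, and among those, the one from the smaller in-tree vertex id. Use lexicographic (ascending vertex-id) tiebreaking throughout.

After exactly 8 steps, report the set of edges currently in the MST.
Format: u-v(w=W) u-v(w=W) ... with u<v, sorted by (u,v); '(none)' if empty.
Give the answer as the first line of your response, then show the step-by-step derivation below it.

0-8(w=2) 1-3(w=2) 1-5(w=4) 2-6(w=7) 2-7(w=11) 2-8(w=5) 4-8(w=9) 5-8(w=7)

step 1: add edge 1-3 (w=2); MST = {1-3(w=2)}
step 2: add edge 1-5 (w=4); MST = {1-3(w=2) 1-5(w=4)}
step 3: add edge 5-8 (w=7); MST = {1-3(w=2) 1-5(w=4) 5-8(w=7)}
step 4: add edge 0-8 (w=2); MST = {0-8(w=2) 1-3(w=2) 1-5(w=4) 5-8(w=7)}
step 5: add edge 2-8 (w=5); MST = {0-8(w=2) 1-3(w=2) 1-5(w=4) 2-8(w=5) 5-8(w=7)}
step 6: add edge 2-6 (w=7); MST = {0-8(w=2) 1-3(w=2) 1-5(w=4) 2-6(w=7) 2-8(w=5) 5-8(w=7)}
step 7: add edge 4-8 (w=9); MST = {0-8(w=2) 1-3(w=2) 1-5(w=4) 2-6(w=7) 2-8(w=5) 4-8(w=9) 5-8(w=7)}
step 8: add edge 2-7 (w=11); MST = {0-8(w=2) 1-3(w=2) 1-5(w=4) 2-6(w=7) 2-7(w=11) 2-8(w=5) 4-8(w=9) 5-8(w=7)}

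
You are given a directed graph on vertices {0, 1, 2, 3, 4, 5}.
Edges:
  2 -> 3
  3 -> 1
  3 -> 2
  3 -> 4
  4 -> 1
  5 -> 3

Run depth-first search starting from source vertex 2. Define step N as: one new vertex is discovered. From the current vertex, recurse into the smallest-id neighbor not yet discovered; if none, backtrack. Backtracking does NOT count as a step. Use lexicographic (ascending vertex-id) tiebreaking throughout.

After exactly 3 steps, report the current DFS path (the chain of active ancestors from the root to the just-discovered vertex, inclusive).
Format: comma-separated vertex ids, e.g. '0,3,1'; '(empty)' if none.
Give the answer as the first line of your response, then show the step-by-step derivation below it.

2,3,1

step 1: discover 2; path=2; order=2
step 2: discover 3; path=2>3; order=2,3
step 3: discover 1; path=2>3>1; order=2,3,1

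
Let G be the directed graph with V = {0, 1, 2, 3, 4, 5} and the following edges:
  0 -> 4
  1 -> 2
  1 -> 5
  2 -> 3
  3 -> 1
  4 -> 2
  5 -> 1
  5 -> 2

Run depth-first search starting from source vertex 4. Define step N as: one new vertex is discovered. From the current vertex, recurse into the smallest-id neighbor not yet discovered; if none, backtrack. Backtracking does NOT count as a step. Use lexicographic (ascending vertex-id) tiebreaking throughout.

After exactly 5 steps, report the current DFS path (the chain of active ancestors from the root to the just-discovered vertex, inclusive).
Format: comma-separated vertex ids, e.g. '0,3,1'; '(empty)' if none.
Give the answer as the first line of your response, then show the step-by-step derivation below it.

4,2,3,1,5

step 1: discover 4; path=4; order=4
step 2: discover 2; path=4>2; order=4,2
step 3: discover 3; path=4>2>3; order=4,2,3
step 4: discover 1; path=4>2>3>1; order=4,2,3,1
step 5: discover 5; path=4>2>3>1>5; order=4,2,3,1,5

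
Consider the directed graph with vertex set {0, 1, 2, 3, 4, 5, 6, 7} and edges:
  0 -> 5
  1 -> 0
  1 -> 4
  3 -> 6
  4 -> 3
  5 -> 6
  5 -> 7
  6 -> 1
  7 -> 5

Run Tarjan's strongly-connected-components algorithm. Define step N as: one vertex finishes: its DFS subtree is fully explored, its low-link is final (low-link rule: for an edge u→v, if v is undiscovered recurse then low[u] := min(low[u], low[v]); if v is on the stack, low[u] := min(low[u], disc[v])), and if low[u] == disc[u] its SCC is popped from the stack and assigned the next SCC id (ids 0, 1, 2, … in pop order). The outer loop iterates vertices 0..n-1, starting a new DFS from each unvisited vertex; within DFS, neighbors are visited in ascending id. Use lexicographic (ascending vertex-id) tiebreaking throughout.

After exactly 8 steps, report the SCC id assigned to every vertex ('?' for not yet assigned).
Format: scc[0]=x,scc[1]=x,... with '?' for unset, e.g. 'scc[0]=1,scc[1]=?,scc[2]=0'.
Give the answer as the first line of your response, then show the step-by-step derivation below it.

scc[0]=0,scc[1]=0,scc[2]=1,scc[3]=0,scc[4]=0,scc[5]=0,scc[6]=0,scc[7]=0

step 1: low=(low[0]=0,low[1]=0,low[2]=?,low[3]=2,low[4]=4,low[5]=1,low[6]=2,low[7]=?); scc=(scc[0]=?,scc[1]=?,scc[2]=?,scc[3]=?,scc[4]=?,scc[5]=?,scc[6]=?,scc[7]=?)
step 2: low=(low[0]=0,low[1]=0,low[2]=?,low[3]=2,low[4]=2,low[5]=1,low[6]=2,low[7]=?); scc=(scc[0]=?,scc[1]=?,scc[2]=?,scc[3]=?,scc[4]=?,scc[5]=?,scc[6]=?,scc[7]=?)
step 3: low=(low[0]=0,low[1]=0,low[2]=?,low[3]=2,low[4]=2,low[5]=1,low[6]=2,low[7]=?); scc=(scc[0]=?,scc[1]=?,scc[2]=?,scc[3]=?,scc[4]=?,scc[5]=?,scc[6]=?,scc[7]=?)
step 4: low=(low[0]=0,low[1]=0,low[2]=?,low[3]=2,low[4]=2,low[5]=1,low[6]=0,low[7]=?); scc=(scc[0]=?,scc[1]=?,scc[2]=?,scc[3]=?,scc[4]=?,scc[5]=?,scc[6]=?,scc[7]=?)
step 5: low=(low[0]=0,low[1]=0,low[2]=?,low[3]=2,low[4]=2,low[5]=0,low[6]=0,low[7]=1); scc=(scc[0]=?,scc[1]=?,scc[2]=?,scc[3]=?,scc[4]=?,scc[5]=?,scc[6]=?,scc[7]=?)
step 6: low=(low[0]=0,low[1]=0,low[2]=?,low[3]=2,low[4]=2,low[5]=0,low[6]=0,low[7]=1); scc=(scc[0]=?,scc[1]=?,scc[2]=?,scc[3]=?,scc[4]=?,scc[5]=?,scc[6]=?,scc[7]=?)
step 7: low=(low[0]=0,low[1]=0,low[2]=?,low[3]=2,low[4]=2,low[5]=0,low[6]=0,low[7]=1); scc=(scc[0]=0,scc[1]=0,scc[2]=?,scc[3]=0,scc[4]=0,scc[5]=0,scc[6]=0,scc[7]=0)
step 8: low=(low[0]=0,low[1]=0,low[2]=7,low[3]=2,low[4]=2,low[5]=0,low[6]=0,low[7]=1); scc=(scc[0]=0,scc[1]=0,scc[2]=1,scc[3]=0,scc[4]=0,scc[5]=0,scc[6]=0,scc[7]=0)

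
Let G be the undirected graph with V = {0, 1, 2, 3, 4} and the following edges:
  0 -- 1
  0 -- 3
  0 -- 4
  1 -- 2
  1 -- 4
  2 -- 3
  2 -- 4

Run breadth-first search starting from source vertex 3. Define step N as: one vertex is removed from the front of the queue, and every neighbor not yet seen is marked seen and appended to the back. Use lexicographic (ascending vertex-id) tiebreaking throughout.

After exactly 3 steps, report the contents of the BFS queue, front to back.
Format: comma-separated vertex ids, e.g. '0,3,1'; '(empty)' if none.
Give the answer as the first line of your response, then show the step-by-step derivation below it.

1,4

step 1: dequeue 3; queue=[0,2]; order=3
step 2: dequeue 0; queue=[2,1,4]; order=3,0
step 3: dequeue 2; queue=[1,4]; order=3,0,2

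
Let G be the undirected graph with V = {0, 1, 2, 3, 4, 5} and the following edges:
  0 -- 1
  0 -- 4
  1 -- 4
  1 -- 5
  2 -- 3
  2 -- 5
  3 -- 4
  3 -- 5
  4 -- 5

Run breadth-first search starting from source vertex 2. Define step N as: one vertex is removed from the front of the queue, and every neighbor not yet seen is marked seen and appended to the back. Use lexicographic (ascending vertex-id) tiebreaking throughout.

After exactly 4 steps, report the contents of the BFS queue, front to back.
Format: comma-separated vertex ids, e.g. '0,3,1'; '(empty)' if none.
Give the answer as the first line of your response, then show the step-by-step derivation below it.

1,0

step 1: dequeue 2; queue=[3,5]; order=2
step 2: dequeue 3; queue=[5,4]; order=2,3
step 3: dequeue 5; queue=[4,1]; order=2,3,5
step 4: dequeue 4; queue=[1,0]; order=2,3,5,4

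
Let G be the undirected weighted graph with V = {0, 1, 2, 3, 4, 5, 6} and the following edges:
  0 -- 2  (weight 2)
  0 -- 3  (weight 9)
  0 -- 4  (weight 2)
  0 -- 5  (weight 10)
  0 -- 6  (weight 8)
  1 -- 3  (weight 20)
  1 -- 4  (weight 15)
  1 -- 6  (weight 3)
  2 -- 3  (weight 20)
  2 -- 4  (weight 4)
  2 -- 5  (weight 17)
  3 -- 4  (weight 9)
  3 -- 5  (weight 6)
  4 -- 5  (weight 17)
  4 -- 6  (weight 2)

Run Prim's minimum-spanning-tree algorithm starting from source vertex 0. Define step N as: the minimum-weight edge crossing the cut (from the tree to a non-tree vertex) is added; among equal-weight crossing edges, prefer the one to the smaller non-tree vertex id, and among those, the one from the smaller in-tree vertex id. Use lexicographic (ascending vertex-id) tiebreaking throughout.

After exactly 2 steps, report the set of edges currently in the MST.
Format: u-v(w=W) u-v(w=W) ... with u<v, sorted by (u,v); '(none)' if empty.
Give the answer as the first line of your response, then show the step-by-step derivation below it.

0-2(w=2) 0-4(w=2)

step 1: add edge 0-2 (w=2); MST = {0-2(w=2)}
step 2: add edge 0-4 (w=2); MST = {0-2(w=2) 0-4(w=2)}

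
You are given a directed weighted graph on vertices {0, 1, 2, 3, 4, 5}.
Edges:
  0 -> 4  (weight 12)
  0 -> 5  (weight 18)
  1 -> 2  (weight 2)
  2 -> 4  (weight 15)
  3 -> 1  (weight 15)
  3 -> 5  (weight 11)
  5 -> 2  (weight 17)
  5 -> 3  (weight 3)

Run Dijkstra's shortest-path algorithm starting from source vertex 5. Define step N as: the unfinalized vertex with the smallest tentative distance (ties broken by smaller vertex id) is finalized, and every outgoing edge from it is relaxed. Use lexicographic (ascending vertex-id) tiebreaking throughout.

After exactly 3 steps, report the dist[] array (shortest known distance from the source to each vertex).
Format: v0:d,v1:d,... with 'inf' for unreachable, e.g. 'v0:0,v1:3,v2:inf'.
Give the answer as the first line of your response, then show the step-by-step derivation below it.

v0:inf,v1:18,v2:17,v3:3,v4:32,v5:0

step 1: dist = v0:inf,v1:inf,v2:17,v3:3,v4:inf,v5:0
step 2: dist = v0:inf,v1:18,v2:17,v3:3,v4:inf,v5:0
step 3: dist = v0:inf,v1:18,v2:17,v3:3,v4:32,v5:0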